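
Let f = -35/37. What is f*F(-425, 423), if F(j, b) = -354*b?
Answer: 5240970/37 ≈ 1.4165e+5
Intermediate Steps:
f = -35/37 (f = -35*1/37 = -35/37 ≈ -0.94595)
f*F(-425, 423) = -(-12390)*423/37 = -35/37*(-149742) = 5240970/37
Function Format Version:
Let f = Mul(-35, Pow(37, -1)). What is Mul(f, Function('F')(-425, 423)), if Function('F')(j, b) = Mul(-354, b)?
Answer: Rational(5240970, 37) ≈ 1.4165e+5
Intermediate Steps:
f = Rational(-35, 37) (f = Mul(-35, Rational(1, 37)) = Rational(-35, 37) ≈ -0.94595)
Mul(f, Function('F')(-425, 423)) = Mul(Rational(-35, 37), Mul(-354, 423)) = Mul(Rational(-35, 37), -149742) = Rational(5240970, 37)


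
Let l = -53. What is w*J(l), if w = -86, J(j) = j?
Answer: 4558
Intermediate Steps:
w*J(l) = -86*(-53) = 4558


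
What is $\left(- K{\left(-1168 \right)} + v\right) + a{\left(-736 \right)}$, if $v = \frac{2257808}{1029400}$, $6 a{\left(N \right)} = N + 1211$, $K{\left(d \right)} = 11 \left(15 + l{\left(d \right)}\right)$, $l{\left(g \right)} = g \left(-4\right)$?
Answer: $- \frac{39741767869}{772050} \approx -51476.0$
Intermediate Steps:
$l{\left(g \right)} = - 4 g$
$K{\left(d \right)} = 165 - 44 d$ ($K{\left(d \right)} = 11 \left(15 - 4 d\right) = 165 - 44 d$)
$a{\left(N \right)} = \frac{1211}{6} + \frac{N}{6}$ ($a{\left(N \right)} = \frac{N + 1211}{6} = \frac{1211 + N}{6} = \frac{1211}{6} + \frac{N}{6}$)
$v = \frac{282226}{128675}$ ($v = 2257808 \cdot \frac{1}{1029400} = \frac{282226}{128675} \approx 2.1933$)
$\left(- K{\left(-1168 \right)} + v\right) + a{\left(-736 \right)} = \left(- (165 - -51392) + \frac{282226}{128675}\right) + \left(\frac{1211}{6} + \frac{1}{6} \left(-736\right)\right) = \left(- (165 + 51392) + \frac{282226}{128675}\right) + \left(\frac{1211}{6} - \frac{368}{3}\right) = \left(\left(-1\right) 51557 + \frac{282226}{128675}\right) + \frac{475}{6} = \left(-51557 + \frac{282226}{128675}\right) + \frac{475}{6} = - \frac{6633814749}{128675} + \frac{475}{6} = - \frac{39741767869}{772050}$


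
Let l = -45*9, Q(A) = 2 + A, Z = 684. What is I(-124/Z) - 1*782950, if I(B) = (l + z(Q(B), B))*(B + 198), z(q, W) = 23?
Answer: -146806364/171 ≈ -8.5852e+5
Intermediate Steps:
l = -405
I(B) = -75636 - 382*B (I(B) = (-405 + 23)*(B + 198) = -382*(198 + B) = -75636 - 382*B)
I(-124/Z) - 1*782950 = (-75636 - (-47368)/684) - 1*782950 = (-75636 - (-47368)/684) - 782950 = (-75636 - 382*(-31/171)) - 782950 = (-75636 + 11842/171) - 782950 = -12921914/171 - 782950 = -146806364/171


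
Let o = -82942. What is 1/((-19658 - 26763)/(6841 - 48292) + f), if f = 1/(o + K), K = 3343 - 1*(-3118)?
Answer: 3170213931/3550283050 ≈ 0.89295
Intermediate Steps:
K = 6461 (K = 3343 + 3118 = 6461)
f = -1/76481 (f = 1/(-82942 + 6461) = 1/(-76481) = -1/76481 ≈ -1.3075e-5)
1/((-19658 - 26763)/(6841 - 48292) + f) = 1/((-19658 - 26763)/(6841 - 48292) - 1/76481) = 1/(-46421/(-41451) - 1/76481) = 1/(-46421*(-1/41451) - 1/76481) = 1/(46421/41451 - 1/76481) = 1/(3550283050/3170213931) = 3170213931/3550283050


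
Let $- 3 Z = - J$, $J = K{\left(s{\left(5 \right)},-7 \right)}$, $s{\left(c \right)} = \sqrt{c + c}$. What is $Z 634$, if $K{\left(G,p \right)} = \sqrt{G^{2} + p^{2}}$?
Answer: $\frac{634 \sqrt{59}}{3} \approx 1623.3$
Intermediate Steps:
$s{\left(c \right)} = \sqrt{2} \sqrt{c}$ ($s{\left(c \right)} = \sqrt{2 c} = \sqrt{2} \sqrt{c}$)
$J = \sqrt{59}$ ($J = \sqrt{\left(\sqrt{2} \sqrt{5}\right)^{2} + \left(-7\right)^{2}} = \sqrt{\left(\sqrt{10}\right)^{2} + 49} = \sqrt{10 + 49} = \sqrt{59} \approx 7.6811$)
$Z = \frac{\sqrt{59}}{3}$ ($Z = - \frac{\left(-1\right) \sqrt{59}}{3} = \frac{\sqrt{59}}{3} \approx 2.5604$)
$Z 634 = \frac{\sqrt{59}}{3} \cdot 634 = \frac{634 \sqrt{59}}{3}$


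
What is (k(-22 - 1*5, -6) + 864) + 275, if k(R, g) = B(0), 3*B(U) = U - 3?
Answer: 1138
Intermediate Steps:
B(U) = -1 + U/3 (B(U) = (U - 3)/3 = (-3 + U)/3 = -1 + U/3)
k(R, g) = -1 (k(R, g) = -1 + (⅓)*0 = -1 + 0 = -1)
(k(-22 - 1*5, -6) + 864) + 275 = (-1 + 864) + 275 = 863 + 275 = 1138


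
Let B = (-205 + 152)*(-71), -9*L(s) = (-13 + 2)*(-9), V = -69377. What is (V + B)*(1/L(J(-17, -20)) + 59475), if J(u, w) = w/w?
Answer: -42926253536/11 ≈ -3.9024e+9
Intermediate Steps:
J(u, w) = 1
L(s) = -11 (L(s) = -(-13 + 2)*(-9)/9 = -(-11)*(-9)/9 = -⅑*99 = -11)
B = 3763 (B = -53*(-71) = 3763)
(V + B)*(1/L(J(-17, -20)) + 59475) = (-69377 + 3763)*(1/(-11) + 59475) = -65614*(-1/11 + 59475) = -65614*654224/11 = -42926253536/11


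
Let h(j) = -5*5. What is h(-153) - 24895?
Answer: -24920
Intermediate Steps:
h(j) = -25
h(-153) - 24895 = -25 - 24895 = -24920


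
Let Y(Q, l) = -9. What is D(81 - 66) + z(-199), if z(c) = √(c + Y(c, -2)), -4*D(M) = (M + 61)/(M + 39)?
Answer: -19/54 + 4*I*√13 ≈ -0.35185 + 14.422*I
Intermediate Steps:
D(M) = -(61 + M)/(4*(39 + M)) (D(M) = -(M + 61)/(4*(M + 39)) = -(61 + M)/(4*(39 + M)))
z(c) = √(-9 + c) (z(c) = √(c - 9) = √(-9 + c))
D(81 - 66) + z(-199) = (-61 - (81 - 66))/(4*(39 + (81 - 66))) + √(-9 - 199) = (-61 - 1*15)/(4*(39 + 15)) + √(-208) = (¼)*(-61 - 15)/54 + 4*I*√13 = (¼)*(1/54)*(-76) + 4*I*√13 = -19/54 + 4*I*√13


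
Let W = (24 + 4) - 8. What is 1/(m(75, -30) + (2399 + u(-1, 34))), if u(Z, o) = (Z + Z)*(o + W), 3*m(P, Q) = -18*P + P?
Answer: 1/1866 ≈ 0.00053591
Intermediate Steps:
W = 20 (W = 28 - 8 = 20)
m(P, Q) = -17*P/3 (m(P, Q) = (-18*P + P)/3 = (-17*P)/3 = -17*P/3)
u(Z, o) = 2*Z*(20 + o) (u(Z, o) = (Z + Z)*(o + 20) = (2*Z)*(20 + o) = 2*Z*(20 + o))
1/(m(75, -30) + (2399 + u(-1, 34))) = 1/(-17/3*75 + (2399 + 2*(-1)*(20 + 34))) = 1/(-425 + (2399 + 2*(-1)*54)) = 1/(-425 + (2399 - 108)) = 1/(-425 + 2291) = 1/1866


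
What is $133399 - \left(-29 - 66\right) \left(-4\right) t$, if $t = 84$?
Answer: $101479$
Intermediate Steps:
$133399 - \left(-29 - 66\right) \left(-4\right) t = 133399 - \left(-29 - 66\right) \left(-4\right) 84 = 133399 - \left(-95\right) \left(-4\right) 84 = 133399 - 380 \cdot 84 = 133399 - 31920 = 101479$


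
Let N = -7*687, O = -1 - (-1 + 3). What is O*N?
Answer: 14427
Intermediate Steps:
O = -3 (O = -1 - 1*2 = -1 - 2 = -3)
N = -4809
O*N = -3*(-4809) = 14427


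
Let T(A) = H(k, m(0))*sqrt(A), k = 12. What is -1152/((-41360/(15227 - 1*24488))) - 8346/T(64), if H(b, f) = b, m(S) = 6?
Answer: -14264407/41360 ≈ -344.88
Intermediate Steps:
T(A) = 12*sqrt(A)
-1152/((-41360/(15227 - 1*24488))) - 8346/T(64) = -1152/((-41360/(15227 - 1*24488))) - 8346/(12*sqrt(64)) = -1152/((-41360/(15227 - 24488))) - 8346/(12*8) = -1152/((-41360/(-9261))) - 8346/96 = -1152/((-41360*(-1/9261))) - 8346*1/96 = -1152/41360/9261 - 1391/16 = -1152*9261/41360 - 1391/16 = -666792/2585 - 1391/16 = -14264407/41360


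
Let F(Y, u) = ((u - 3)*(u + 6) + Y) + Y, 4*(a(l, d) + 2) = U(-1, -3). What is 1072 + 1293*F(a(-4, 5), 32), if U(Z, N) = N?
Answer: 2837693/2 ≈ 1.4188e+6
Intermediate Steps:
a(l, d) = -11/4 (a(l, d) = -2 + (¼)*(-3) = -2 - ¾ = -11/4)
F(Y, u) = 2*Y + (-3 + u)*(6 + u) (F(Y, u) = ((-3 + u)*(6 + u) + Y) + Y = (Y + (-3 + u)*(6 + u)) + Y = 2*Y + (-3 + u)*(6 + u))
1072 + 1293*F(a(-4, 5), 32) = 1072 + 1293*(-18 + 32² + 2*(-11/4) + 3*32) = 1072 + 1293*(-18 + 1024 - 11/2 + 96) = 1072 + 1293*(2193/2) = 1072 + 2835549/2 = 2837693/2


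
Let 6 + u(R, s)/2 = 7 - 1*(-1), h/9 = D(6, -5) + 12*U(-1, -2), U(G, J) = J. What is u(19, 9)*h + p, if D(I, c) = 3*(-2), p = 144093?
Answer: 143013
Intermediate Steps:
D(I, c) = -6
h = -270 (h = 9*(-6 + 12*(-2)) = 9*(-6 - 24) = 9*(-30) = -270)
u(R, s) = 4 (u(R, s) = -12 + 2*(7 - 1*(-1)) = -12 + 2*(7 + 1) = -12 + 2*8 = -12 + 16 = 4)
u(19, 9)*h + p = 4*(-270) + 144093 = -1080 + 144093 = 143013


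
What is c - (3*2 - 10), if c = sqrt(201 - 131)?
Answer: 4 + sqrt(70) ≈ 12.367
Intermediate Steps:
c = sqrt(70) ≈ 8.3666
c - (3*2 - 10) = sqrt(70) - (3*2 - 10) = sqrt(70) - (6 - 10) = sqrt(70) - 1*(-4) = sqrt(70) + 4 = 4 + sqrt(70)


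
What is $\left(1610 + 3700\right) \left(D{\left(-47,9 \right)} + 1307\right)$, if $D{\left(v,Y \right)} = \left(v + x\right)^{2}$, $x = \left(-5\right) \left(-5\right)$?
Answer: $9510210$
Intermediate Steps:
$x = 25$
$D{\left(v,Y \right)} = \left(25 + v\right)^{2}$ ($D{\left(v,Y \right)} = \left(v + 25\right)^{2} = \left(25 + v\right)^{2}$)
$\left(1610 + 3700\right) \left(D{\left(-47,9 \right)} + 1307\right) = \left(1610 + 3700\right) \left(\left(25 - 47\right)^{2} + 1307\right) = 5310 \left(\left(-22\right)^{2} + 1307\right) = 5310 \left(484 + 1307\right) = 5310 \cdot 1791 = 9510210$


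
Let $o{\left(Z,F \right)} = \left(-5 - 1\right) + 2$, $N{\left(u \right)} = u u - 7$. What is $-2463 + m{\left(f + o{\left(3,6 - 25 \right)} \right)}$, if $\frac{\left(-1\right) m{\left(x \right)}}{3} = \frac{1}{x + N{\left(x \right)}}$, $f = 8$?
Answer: $- \frac{32022}{13} \approx -2463.2$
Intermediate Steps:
$N{\left(u \right)} = -7 + u^{2}$ ($N{\left(u \right)} = u^{2} - 7 = -7 + u^{2}$)
$o{\left(Z,F \right)} = -4$ ($o{\left(Z,F \right)} = -6 + 2 = -4$)
$m{\left(x \right)} = - \frac{3}{-7 + x + x^{2}}$ ($m{\left(x \right)} = - \frac{3}{x + \left(-7 + x^{2}\right)} = - \frac{3}{-7 + x + x^{2}}$)
$-2463 + m{\left(f + o{\left(3,6 - 25 \right)} \right)} = -2463 - \frac{3}{-7 + \left(8 - 4\right) + \left(8 - 4\right)^{2}} = -2463 - \frac{3}{-7 + 4 + 4^{2}} = -2463 - \frac{3}{-7 + 4 + 16} = -2463 - \frac{3}{13} = - \frac{32022}{13}$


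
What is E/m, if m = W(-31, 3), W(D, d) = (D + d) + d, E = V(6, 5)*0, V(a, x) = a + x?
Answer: 0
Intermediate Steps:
E = 0 (E = (6 + 5)*0 = 11*0 = 0)
W(D, d) = D + 2*d
m = -25 (m = -31 + 2*3 = -31 + 6 = -25)
E/m = 0/(-25) = 0*(-1/25) = 0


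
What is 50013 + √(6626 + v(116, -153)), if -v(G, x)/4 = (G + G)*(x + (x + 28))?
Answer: 50013 + √264610 ≈ 50527.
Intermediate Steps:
v(G, x) = -8*G*(28 + 2*x) (v(G, x) = -4*(G + G)*(x + (x + 28)) = -4*2*G*(x + (28 + x)) = -4*2*G*(28 + 2*x) = -8*G*(28 + 2*x))
50013 + √(6626 + v(116, -153)) = 50013 + √(6626 - 16*116*(14 - 153)) = 50013 + √(6626 - 16*116*(-139)) = 50013 + √(6626 + 257984) = 50013 + √264610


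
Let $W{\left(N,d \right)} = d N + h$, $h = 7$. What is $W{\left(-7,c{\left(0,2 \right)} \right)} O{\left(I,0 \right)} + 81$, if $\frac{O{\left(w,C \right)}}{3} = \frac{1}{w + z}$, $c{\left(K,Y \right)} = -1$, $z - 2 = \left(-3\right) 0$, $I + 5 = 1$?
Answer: $60$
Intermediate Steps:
$I = -4$ ($I = -5 + 1 = -4$)
$z = 2$ ($z = 2 - 0 = 2 + 0 = 2$)
$W{\left(N,d \right)} = 7 + N d$ ($W{\left(N,d \right)} = d N + 7 = N d + 7 = 7 + N d$)
$O{\left(w,C \right)} = \frac{3}{2 + w}$ ($O{\left(w,C \right)} = \frac{3}{w + 2} = \frac{3}{2 + w}$)
$W{\left(-7,c{\left(0,2 \right)} \right)} O{\left(I,0 \right)} + 81 = \left(7 - -7\right) \frac{3}{2 - 4} + 81 = \left(7 + 7\right) \frac{3}{-2} + 81 = 14 \cdot 3 \left(- \frac{1}{2}\right) + 81 = 14 \left(- \frac{3}{2}\right) + 81 = -21 + 81 = 60$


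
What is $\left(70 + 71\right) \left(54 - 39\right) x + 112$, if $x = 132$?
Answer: $279292$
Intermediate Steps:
$\left(70 + 71\right) \left(54 - 39\right) x + 112 = \left(70 + 71\right) \left(54 - 39\right) 132 + 112 = 141 \cdot 15 \cdot 132 + 112 = 2115 \cdot 132 + 112 = 279180 + 112 = 279292$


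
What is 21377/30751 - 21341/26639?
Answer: -86795188/819175889 ≈ -0.10595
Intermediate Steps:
21377/30751 - 21341/26639 = -86795188/819175889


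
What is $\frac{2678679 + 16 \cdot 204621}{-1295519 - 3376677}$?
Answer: $- \frac{5952615}{4672196} \approx -1.2741$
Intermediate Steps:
$\frac{2678679 + 16 \cdot 204621}{-1295519 - 3376677} = \frac{2678679 + 3273936}{-4672196} = 5952615 \left(- \frac{1}{4672196}\right) = - \frac{5952615}{4672196}$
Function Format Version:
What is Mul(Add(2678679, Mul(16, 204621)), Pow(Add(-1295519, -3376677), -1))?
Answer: Rational(-5952615, 4672196) ≈ -1.2741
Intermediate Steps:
Mul(Add(2678679, Mul(16, 204621)), Pow(Add(-1295519, -3376677), -1)) = Mul(Add(2678679, 3273936), Pow(-4672196, -1)) = Mul(5952615, Rational(-1, 4672196)) = Rational(-5952615, 4672196)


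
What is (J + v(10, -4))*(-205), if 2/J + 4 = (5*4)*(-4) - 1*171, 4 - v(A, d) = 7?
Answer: 31447/51 ≈ 616.61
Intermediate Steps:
v(A, d) = -3 (v(A, d) = 4 - 1*7 = 4 - 7 = -3)
J = -2/255 (J = 2/(-4 + ((5*4)*(-4) - 1*171)) = 2/(-4 + (20*(-4) - 171)) = 2/(-4 + (-80 - 171)) = 2/(-4 - 251) = 2/(-255) = 2*(-1/255) = -2/255 ≈ -0.0078431)
(J + v(10, -4))*(-205) = (-2/255 - 3)*(-205) = -767/255*(-205) = 31447/51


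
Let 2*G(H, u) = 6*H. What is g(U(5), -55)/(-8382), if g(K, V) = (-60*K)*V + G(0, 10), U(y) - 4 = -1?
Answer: -150/127 ≈ -1.1811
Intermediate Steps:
U(y) = 3 (U(y) = 4 - 1 = 3)
G(H, u) = 3*H (G(H, u) = (6*H)/2 = 3*H)
g(K, V) = -60*K*V (g(K, V) = (-60*K)*V + 3*0 = -60*K*V + 0 = -60*K*V)
g(U(5), -55)/(-8382) = -60*3*(-55)/(-8382) = 9900*(-1/8382) = -150/127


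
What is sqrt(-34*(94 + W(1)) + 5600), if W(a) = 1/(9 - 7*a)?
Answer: sqrt(2387) ≈ 48.857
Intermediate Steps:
sqrt(-34*(94 + W(1)) + 5600) = sqrt(-34*(94 - 1/(-9 + 7*1)) + 5600) = sqrt(-34*(94 - 1/(-9 + 7)) + 5600) = sqrt(-34*(94 - 1/(-2)) + 5600) = sqrt(-34*(94 - 1*(-1/2)) + 5600) = sqrt(-34*(94 + 1/2) + 5600) = sqrt(-34*189/2 + 5600) = sqrt(-3213 + 5600) = sqrt(2387)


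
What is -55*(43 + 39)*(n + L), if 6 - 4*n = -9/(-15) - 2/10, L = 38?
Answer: -177694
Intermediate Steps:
n = 7/5 (n = 3/2 - (-9/(-15) - 2/10)/4 = 3/2 - (-9*(-1/15) - 2*⅒)/4 = 3/2 - (⅗ - ⅕)/4 = 3/2 - ¼*⅖ = 3/2 - ⅒ = 7/5 ≈ 1.4000)
-55*(43 + 39)*(n + L) = -55*(43 + 39)*(7/5 + 38) = -4510*197/5 = -55*16154/5 = -177694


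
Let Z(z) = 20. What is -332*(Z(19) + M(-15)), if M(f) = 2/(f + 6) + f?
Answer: -14276/9 ≈ -1586.2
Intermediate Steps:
M(f) = f + 2/(6 + f) (M(f) = 2/(6 + f) + f = f + 2/(6 + f))
-332*(Z(19) + M(-15)) = -332*(20 + (2 + (-15)² + 6*(-15))/(6 - 15)) = -332*(20 + (2 + 225 - 90)/(-9)) = -332*(20 - ⅑*137) = -332*(20 - 137/9) = -332*43/9 = -14276/9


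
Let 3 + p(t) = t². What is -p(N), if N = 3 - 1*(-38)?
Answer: -1678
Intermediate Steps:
N = 41 (N = 3 + 38 = 41)
p(t) = -3 + t²
-p(N) = -(-3 + 41²) = -(-3 + 1681) = -1*1678 = -1678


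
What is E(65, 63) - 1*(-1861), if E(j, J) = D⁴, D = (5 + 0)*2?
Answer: 11861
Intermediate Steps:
D = 10 (D = 5*2 = 10)
E(j, J) = 10000 (E(j, J) = 10⁴ = 10000)
E(65, 63) - 1*(-1861) = 10000 - 1*(-1861) = 10000 + 1861 = 11861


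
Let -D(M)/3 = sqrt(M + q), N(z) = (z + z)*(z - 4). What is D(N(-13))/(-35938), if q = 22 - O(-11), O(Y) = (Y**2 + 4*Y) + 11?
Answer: 3*sqrt(94)/17969 ≈ 0.0016187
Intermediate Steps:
O(Y) = 11 + Y**2 + 4*Y
N(z) = 2*z*(-4 + z) (N(z) = (2*z)*(-4 + z) = 2*z*(-4 + z))
q = -66 (q = 22 - (11 + (-11)**2 + 4*(-11)) = 22 - (11 + 121 - 44) = 22 - 1*88 = 22 - 88 = -66)
D(M) = -3*sqrt(-66 + M) (D(M) = -3*sqrt(M - 66) = -3*sqrt(-66 + M))
D(N(-13))/(-35938) = -3*sqrt(-66 + 2*(-13)*(-4 - 13))/(-35938) = -3*sqrt(-66 + 2*(-13)*(-17))*(-1/35938) = -3*sqrt(-66 + 442)*(-1/35938) = -6*sqrt(94)*(-1/35938) = 3*sqrt(94)/17969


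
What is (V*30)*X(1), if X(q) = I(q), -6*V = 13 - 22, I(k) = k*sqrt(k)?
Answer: 45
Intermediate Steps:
I(k) = k**(3/2)
V = 3/2 (V = -(13 - 22)/6 = -1/6*(-9) = 3/2 ≈ 1.5000)
X(q) = q**(3/2)
(V*30)*X(1) = ((3/2)*30)*1**(3/2) = 45*1 = 45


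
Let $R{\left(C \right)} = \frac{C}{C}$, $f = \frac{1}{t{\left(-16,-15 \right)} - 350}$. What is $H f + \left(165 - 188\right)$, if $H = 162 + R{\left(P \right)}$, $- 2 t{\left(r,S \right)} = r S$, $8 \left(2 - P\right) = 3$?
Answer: $- \frac{10973}{470} \approx -23.347$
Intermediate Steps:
$P = \frac{13}{8}$ ($P = 2 - \frac{3}{8} = \frac{13}{8} \approx 1.625$)
$t{\left(r,S \right)} = - \frac{S r}{2}$ ($t{\left(r,S \right)} = - \frac{r S}{2} = - \frac{S r}{2}$)
$f = - \frac{1}{470}$ ($f = \frac{1}{\left(- \frac{1}{2}\right) \left(-15\right) \left(-16\right) - 350} = \frac{1}{-120 - 350} = \frac{1}{-470} = - \frac{1}{470} \approx -0.0021277$)
$R{\left(C \right)} = 1$
$H = 163$ ($H = 162 + 1 = 163$)
$H f + \left(165 - 188\right) = 163 \left(- \frac{1}{470}\right) + \left(165 - 188\right) = - \frac{163}{470} - 23 = - \frac{10973}{470}$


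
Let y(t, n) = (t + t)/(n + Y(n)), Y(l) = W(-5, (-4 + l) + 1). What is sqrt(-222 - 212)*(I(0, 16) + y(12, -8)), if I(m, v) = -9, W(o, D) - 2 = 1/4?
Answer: -303*I*sqrt(434)/23 ≈ -274.45*I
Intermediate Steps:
W(o, D) = 9/4 (W(o, D) = 2 + 1/4 = 9/4)
Y(l) = 9/4
y(t, n) = 2*t/(9/4 + n) (y(t, n) = (t + t)/(n + 9/4) = (2*t)/(9/4 + n) = 2*t/(9/4 + n))
sqrt(-222 - 212)*(I(0, 16) + y(12, -8)) = sqrt(-222 - 212)*(-9 + 8*12/(9 + 4*(-8))) = sqrt(-434)*(-9 + 8*12/(9 - 32)) = (I*sqrt(434))*(-9 + 8*12/(-23)) = (I*sqrt(434))*(-9 + 8*12*(-1/23)) = (I*sqrt(434))*(-9 - 96/23) = (I*sqrt(434))*(-303/23) = -303*I*sqrt(434)/23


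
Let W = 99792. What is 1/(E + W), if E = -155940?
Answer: -1/56148 ≈ -1.7810e-5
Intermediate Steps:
1/(E + W) = 1/(-155940 + 99792) = 1/(-56148) = -1/56148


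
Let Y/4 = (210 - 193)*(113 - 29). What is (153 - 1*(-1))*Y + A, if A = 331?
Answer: 879979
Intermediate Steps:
Y = 5712 (Y = 4*((210 - 193)*(113 - 29)) = 4*(17*84) = 4*1428 = 5712)
(153 - 1*(-1))*Y + A = (153 - 1*(-1))*5712 + 331 = (153 + 1)*5712 + 331 = 154*5712 + 331 = 879648 + 331 = 879979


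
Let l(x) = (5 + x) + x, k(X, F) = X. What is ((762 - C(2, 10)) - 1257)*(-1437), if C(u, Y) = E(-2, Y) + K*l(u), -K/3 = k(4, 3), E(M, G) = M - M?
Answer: 556119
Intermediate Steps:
E(M, G) = 0
K = -12 (K = -3*4 = -12)
l(x) = 5 + 2*x
C(u, Y) = -60 - 24*u (C(u, Y) = 0 - 12*(5 + 2*u) = 0 + (-60 - 24*u) = -60 - 24*u)
((762 - C(2, 10)) - 1257)*(-1437) = ((762 - (-60 - 24*2)) - 1257)*(-1437) = ((762 - (-60 - 48)) - 1257)*(-1437) = ((762 - 1*(-108)) - 1257)*(-1437) = ((762 + 108) - 1257)*(-1437) = (870 - 1257)*(-1437) = -387*(-1437) = 556119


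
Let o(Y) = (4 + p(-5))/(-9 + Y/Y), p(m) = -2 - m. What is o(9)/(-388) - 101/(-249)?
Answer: 315247/772896 ≈ 0.40788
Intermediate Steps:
o(Y) = -7/8 (o(Y) = (4 + (-2 - 1*(-5)))/(-9 + Y/Y) = (4 + (-2 + 5))/(-9 + 1) = (4 + 3)/(-8) = 7*(-⅛) = -7/8)
o(9)/(-388) - 101/(-249) = -7/8/(-388) - 101/(-249) = -7/8*(-1/388) - 101*(-1/249) = 7/3104 + 101/249 = 315247/772896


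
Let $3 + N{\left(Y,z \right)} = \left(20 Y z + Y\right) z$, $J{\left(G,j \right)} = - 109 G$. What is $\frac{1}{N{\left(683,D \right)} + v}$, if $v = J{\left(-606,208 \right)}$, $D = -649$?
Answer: $\frac{1}{5753228444} \approx 1.7382 \cdot 10^{-10}$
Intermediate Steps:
$v = 66054$ ($v = \left(-109\right) \left(-606\right) = 66054$)
$N{\left(Y,z \right)} = -3 + z \left(Y + 20 Y z\right)$ ($N{\left(Y,z \right)} = -3 + \left(20 Y z + Y\right) z = -3 + \left(Y + 20 Y z\right) z = -3 + z \left(Y + 20 Y z\right)$)
$\frac{1}{N{\left(683,D \right)} + v} = \frac{1}{\left(-3 + 683 \left(-649\right) + 20 \cdot 683 \left(-649\right)^{2}\right) + 66054} = \frac{1}{\left(-3 - 443267 + 20 \cdot 683 \cdot 421201\right) + 66054} = \frac{1}{\left(-3 - 443267 + 5753605660\right) + 66054} = \frac{1}{5753162390 + 66054} = \frac{1}{5753228444}$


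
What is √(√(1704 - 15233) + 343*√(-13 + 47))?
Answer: √(343*√34 + I*√13529) ≈ 44.74 + 1.2999*I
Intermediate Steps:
√(√(1704 - 15233) + 343*√(-13 + 47)) = √(√(-13529) + 343*√34) = √(I*√13529 + 343*√34) = √(343*√34 + I*√13529)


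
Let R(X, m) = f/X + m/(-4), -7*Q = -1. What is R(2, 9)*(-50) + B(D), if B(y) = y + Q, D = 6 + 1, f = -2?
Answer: 2375/14 ≈ 169.64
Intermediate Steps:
Q = ⅐ (Q = -⅐*(-1) = ⅐ ≈ 0.14286)
R(X, m) = -2/X - m/4 (R(X, m) = -2/X + m/(-4) = -2/X + m*(-¼) = -2/X - m/4)
D = 7
B(y) = ⅐ + y (B(y) = y + ⅐ = ⅐ + y)
R(2, 9)*(-50) + B(D) = (-2/2 - ¼*9)*(-50) + (⅐ + 7) = (-2*½ - 9/4)*(-50) + 50/7 = (-1 - 9/4)*(-50) + 50/7 = -13/4*(-50) + 50/7 = 325/2 + 50/7 = 2375/14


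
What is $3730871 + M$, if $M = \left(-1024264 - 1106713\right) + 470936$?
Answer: $2070830$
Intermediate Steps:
$M = -1660041$ ($M = -2130977 + 470936 = -1660041$)
$3730871 + M = 3730871 - 1660041 = 2070830$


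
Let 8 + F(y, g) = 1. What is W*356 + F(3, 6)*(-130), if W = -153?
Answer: -53558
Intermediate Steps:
F(y, g) = -7 (F(y, g) = -8 + 1 = -7)
W*356 + F(3, 6)*(-130) = -153*356 - 7*(-130) = -54468 + 910 = -53558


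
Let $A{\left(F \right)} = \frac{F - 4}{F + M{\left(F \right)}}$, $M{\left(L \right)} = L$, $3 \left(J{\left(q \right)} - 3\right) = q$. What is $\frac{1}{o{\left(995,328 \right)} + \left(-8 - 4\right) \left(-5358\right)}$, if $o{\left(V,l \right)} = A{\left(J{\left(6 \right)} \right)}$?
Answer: $\frac{10}{642961} \approx 1.5553 \cdot 10^{-5}$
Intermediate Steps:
$J{\left(q \right)} = 3 + \frac{q}{3}$
$A{\left(F \right)} = \frac{-4 + F}{2 F}$ ($A{\left(F \right)} = \frac{F - 4}{F + F} = \frac{-4 + F}{2 F}$)
$o{\left(V,l \right)} = \frac{1}{10}$ ($o{\left(V,l \right)} = \frac{-4 + \left(3 + \frac{1}{3} \cdot 6\right)}{2 \left(3 + \frac{1}{3} \cdot 6\right)} = \frac{-4 + \left(3 + 2\right)}{2 \left(3 + 2\right)} = \frac{-4 + 5}{2 \cdot 5} = \frac{1}{2} \cdot \frac{1}{5} \cdot 1 = \frac{1}{10}$)
$\frac{1}{o{\left(995,328 \right)} + \left(-8 - 4\right) \left(-5358\right)} = \frac{1}{\frac{1}{10} + \left(-8 - 4\right) \left(-5358\right)} = \frac{1}{\frac{1}{10} - -64296} = \frac{1}{\frac{1}{10} + 64296} = \frac{1}{\frac{642961}{10}} = \frac{10}{642961}$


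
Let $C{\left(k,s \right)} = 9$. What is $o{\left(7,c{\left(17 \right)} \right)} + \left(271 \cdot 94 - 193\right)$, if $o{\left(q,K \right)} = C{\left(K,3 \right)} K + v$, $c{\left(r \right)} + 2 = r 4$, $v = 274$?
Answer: $26149$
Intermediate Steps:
$c{\left(r \right)} = -2 + 4 r$ ($c{\left(r \right)} = -2 + r 4 = -2 + 4 r$)
$o{\left(q,K \right)} = 274 + 9 K$ ($o{\left(q,K \right)} = 9 K + 274 = 274 + 9 K$)
$o{\left(7,c{\left(17 \right)} \right)} + \left(271 \cdot 94 - 193\right) = \left(274 + 9 \left(-2 + 4 \cdot 17\right)\right) + \left(271 \cdot 94 - 193\right) = \left(274 + 9 \left(-2 + 68\right)\right) + \left(25474 - 193\right) = \left(274 + 9 \cdot 66\right) + 25281 = \left(274 + 594\right) + 25281 = 868 + 25281 = 26149$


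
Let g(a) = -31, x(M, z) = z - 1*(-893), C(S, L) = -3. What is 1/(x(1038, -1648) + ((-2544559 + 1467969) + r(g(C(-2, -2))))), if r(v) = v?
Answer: -1/1077376 ≈ -9.2818e-7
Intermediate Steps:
x(M, z) = 893 + z (x(M, z) = z + 893 = 893 + z)
1/(x(1038, -1648) + ((-2544559 + 1467969) + r(g(C(-2, -2))))) = 1/((893 - 1648) + ((-2544559 + 1467969) - 31)) = 1/(-755 + (-1076590 - 31)) = 1/(-755 - 1076621) = 1/(-1077376) = -1/1077376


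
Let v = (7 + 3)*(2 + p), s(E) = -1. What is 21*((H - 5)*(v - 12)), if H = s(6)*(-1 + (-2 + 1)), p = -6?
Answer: 3276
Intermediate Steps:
H = 2 (H = -(-1 + (-2 + 1)) = -(-1 - 1) = -1*(-2) = 2)
v = -40 (v = (7 + 3)*(2 - 6) = 10*(-4) = -40)
21*((H - 5)*(v - 12)) = 21*((2 - 5)*(-40 - 12)) = 21*(-3*(-52)) = 21*156 = 3276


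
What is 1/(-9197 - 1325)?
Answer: -1/10522 ≈ -9.5039e-5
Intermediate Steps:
1/(-9197 - 1325) = 1/(-10522) = -1/10522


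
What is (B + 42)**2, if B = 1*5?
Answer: 2209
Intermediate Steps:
B = 5
(B + 42)**2 = (5 + 42)**2 = 47**2 = 2209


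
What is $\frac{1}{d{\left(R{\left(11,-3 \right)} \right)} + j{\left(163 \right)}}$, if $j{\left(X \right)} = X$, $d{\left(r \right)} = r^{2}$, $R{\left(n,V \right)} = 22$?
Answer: $\frac{1}{647} \approx 0.0015456$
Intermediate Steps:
$\frac{1}{d{\left(R{\left(11,-3 \right)} \right)} + j{\left(163 \right)}} = \frac{1}{22^{2} + 163} = \frac{1}{484 + 163} = \frac{1}{647}$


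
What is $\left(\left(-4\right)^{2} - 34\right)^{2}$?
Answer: $324$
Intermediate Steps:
$\left(\left(-4\right)^{2} - 34\right)^{2} = \left(16 - 34\right)^{2} = \left(-18\right)^{2} = 324$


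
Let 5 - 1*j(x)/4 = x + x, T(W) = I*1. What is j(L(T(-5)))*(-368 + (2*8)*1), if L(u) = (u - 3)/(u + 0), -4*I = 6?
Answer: 1408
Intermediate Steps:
I = -3/2 (I = -1/4*6 = -3/2 ≈ -1.5000)
T(W) = -3/2 (T(W) = -3/2*1 = -3/2)
L(u) = (-3 + u)/u
j(x) = 20 - 8*x (j(x) = 20 - 4*(x + x) = 20 - 8*x)
j(L(T(-5)))*(-368 + (2*8)*1) = (20 - 8*(-3 - 3/2)/(-3/2))*(-368 + (2*8)*1) = (20 - (-16)*(-9)/(3*2))*(-368 + 16*1) = (20 - 8*3)*(-368 + 16) = (20 - 24)*(-352) = -4*(-352) = 1408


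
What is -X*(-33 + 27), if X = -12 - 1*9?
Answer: -126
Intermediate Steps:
X = -21 (X = -12 - 9 = -21)
-X*(-33 + 27) = -(-21)*(-33 + 27) = -(-21)*(-6) = -1*126 = -126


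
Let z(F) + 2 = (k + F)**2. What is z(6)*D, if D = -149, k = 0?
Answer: -5066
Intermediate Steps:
z(F) = -2 + F**2 (z(F) = -2 + (0 + F)**2 = -2 + F**2)
z(6)*D = (-2 + 6**2)*(-149) = (-2 + 36)*(-149) = 34*(-149) = -5066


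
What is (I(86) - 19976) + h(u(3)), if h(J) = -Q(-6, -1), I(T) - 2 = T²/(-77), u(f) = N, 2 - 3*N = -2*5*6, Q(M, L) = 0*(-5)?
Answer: -1545394/77 ≈ -20070.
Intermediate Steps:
Q(M, L) = 0
N = 62/3 (N = ⅔ - (-2*5)*6/3 = ⅔ - (-10)*6/3 = ⅔ - ⅓*(-60) = ⅔ + 20 = 62/3 ≈ 20.667)
u(f) = 62/3
I(T) = 2 - T²/77 (I(T) = 2 + T²/(-77) = 2 + T²*(-1/77) = 2 - T²/77)
h(J) = 0 (h(J) = -1*0 = 0)
(I(86) - 19976) + h(u(3)) = ((2 - 1/77*86²) - 19976) + 0 = ((2 - 1/77*7396) - 19976) + 0 = ((2 - 7396/77) - 19976) + 0 = (-7242/77 - 19976) + 0 = -1545394/77 + 0 = -1545394/77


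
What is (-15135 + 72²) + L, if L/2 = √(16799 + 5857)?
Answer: -9951 + 16*√354 ≈ -9650.0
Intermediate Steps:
L = 16*√354 (L = 2*√(16799 + 5857) = 2*√22656 = 2*(8*√354) = 16*√354 ≈ 301.04)
(-15135 + 72²) + L = (-15135 + 72²) + 16*√354 = (-15135 + 5184) + 16*√354 = -9951 + 16*√354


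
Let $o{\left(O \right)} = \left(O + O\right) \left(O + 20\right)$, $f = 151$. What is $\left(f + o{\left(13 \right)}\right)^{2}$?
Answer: $1018081$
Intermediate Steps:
$o{\left(O \right)} = 2 O \left(20 + O\right)$
$\left(f + o{\left(13 \right)}\right)^{2} = \left(151 + 2 \cdot 13 \left(20 + 13\right)\right)^{2} = \left(151 + 2 \cdot 13 \cdot 33\right)^{2} = \left(151 + 858\right)^{2} = 1009^{2} = 1018081$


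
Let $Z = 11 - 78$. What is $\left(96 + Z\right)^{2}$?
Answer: $841$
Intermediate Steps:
$Z = -67$
$\left(96 + Z\right)^{2} = \left(96 - 67\right)^{2} = 29^{2} = 841$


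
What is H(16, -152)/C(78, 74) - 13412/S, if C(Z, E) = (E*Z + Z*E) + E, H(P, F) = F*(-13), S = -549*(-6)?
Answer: -37327918/9567423 ≈ -3.9016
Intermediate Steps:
S = 3294
H(P, F) = -13*F
C(Z, E) = E + 2*E*Z (C(Z, E) = (E*Z + E*Z) + E = 2*E*Z + E = E + 2*E*Z)
H(16, -152)/C(78, 74) - 13412/S = (-13*(-152))/((74*(1 + 2*78))) - 13412/3294 = 1976/((74*(1 + 156))) - 13412*1/3294 = 1976/((74*157)) - 6706/1647 = 1976/11618 - 6706/1647 = 1976*(1/11618) - 6706/1647 = 988/5809 - 6706/1647 = -37327918/9567423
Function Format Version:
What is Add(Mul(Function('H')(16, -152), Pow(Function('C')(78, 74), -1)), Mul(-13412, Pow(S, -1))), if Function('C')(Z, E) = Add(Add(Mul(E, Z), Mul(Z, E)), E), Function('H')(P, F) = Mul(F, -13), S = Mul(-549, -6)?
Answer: Rational(-37327918, 9567423) ≈ -3.9016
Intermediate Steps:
S = 3294
Function('H')(P, F) = Mul(-13, F)
Function('C')(Z, E) = Add(E, Mul(2, E, Z)) (Function('C')(Z, E) = Add(Add(Mul(E, Z), Mul(E, Z)), E) = Add(Mul(2, E, Z), E) = Add(E, Mul(2, E, Z)))
Add(Mul(Function('H')(16, -152), Pow(Function('C')(78, 74), -1)), Mul(-13412, Pow(S, -1))) = Add(Mul(Mul(-13, -152), Pow(Mul(74, Add(1, Mul(2, 78))), -1)), Mul(-13412, Pow(3294, -1))) = Add(Mul(1976, Pow(Mul(74, Add(1, 156)), -1)), Mul(-13412, Rational(1, 3294))) = Add(Mul(1976, Pow(Mul(74, 157), -1)), Rational(-6706, 1647)) = Add(Mul(1976, Pow(11618, -1)), Rational(-6706, 1647)) = Add(Mul(1976, Rational(1, 11618)), Rational(-6706, 1647)) = Add(Rational(988, 5809), Rational(-6706, 1647)) = Rational(-37327918, 9567423)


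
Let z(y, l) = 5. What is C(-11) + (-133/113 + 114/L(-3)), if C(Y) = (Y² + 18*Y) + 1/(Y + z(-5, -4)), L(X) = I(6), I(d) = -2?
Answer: -91763/678 ≈ -135.34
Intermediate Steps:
L(X) = -2
C(Y) = Y² + 1/(5 + Y) + 18*Y (C(Y) = (Y² + 18*Y) + 1/(Y + 5) = (Y² + 18*Y) + 1/(5 + Y) = Y² + 1/(5 + Y) + 18*Y)
C(-11) + (-133/113 + 114/L(-3)) = (1 + (-11)³ + 23*(-11)² + 90*(-11))/(5 - 11) + (-133/113 + 114/(-2)) = (1 - 1331 + 23*121 - 990)/(-6) + (-133*1/113 + 114*(-½)) = -(1 - 1331 + 2783 - 990)/6 + (-133/113 - 57) = -⅙*463 - 6574/113 = -463/6 - 6574/113 = -91763/678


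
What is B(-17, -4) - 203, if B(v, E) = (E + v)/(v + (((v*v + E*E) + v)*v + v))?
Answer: -1000769/4930 ≈ -203.00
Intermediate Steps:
B(v, E) = (E + v)/(2*v + v*(v + E**2 + v**2)) (B(v, E) = (E + v)/(v + (((v**2 + E**2) + v)*v + v)) = (E + v)/(v + (((E**2 + v**2) + v)*v + v)) = (E + v)/(v + ((v + E**2 + v**2)*v + v)) = (E + v)/(v + (v*(v + E**2 + v**2) + v)) = (E + v)/(v + (v + v*(v + E**2 + v**2))) = (E + v)/(2*v + v*(v + E**2 + v**2)))
B(-17, -4) - 203 = (-4 - 17)/((-17)*(2 - 17 + (-4)**2 + (-17)**2)) - 203 = -1/17*(-21)/(2 - 17 + 16 + 289) - 203 = -1/17*(-21)/290 - 203 = -1/17*1/290*(-21) - 203 = 21/4930 - 203 = -1000769/4930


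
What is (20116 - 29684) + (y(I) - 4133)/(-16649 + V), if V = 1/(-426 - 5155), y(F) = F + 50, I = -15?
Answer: -148169537137/15486345 ≈ -9567.8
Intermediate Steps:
y(F) = 50 + F
V = -1/5581 (V = 1/(-5581) = -1/5581 ≈ -0.00017918)
(20116 - 29684) + (y(I) - 4133)/(-16649 + V) = (20116 - 29684) + ((50 - 15) - 4133)/(-16649 - 1/5581) = -9568 + (35 - 4133)/(-92918070/5581) = -9568 - 4098*(-5581/92918070) = -9568 + 3811823/15486345 = -148169537137/15486345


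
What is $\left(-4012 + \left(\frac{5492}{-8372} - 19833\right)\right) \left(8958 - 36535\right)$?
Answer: $\frac{59840840642}{91} \approx 6.5759 \cdot 10^{8}$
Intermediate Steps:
$\left(-4012 + \left(\frac{5492}{-8372} - 19833\right)\right) \left(8958 - 36535\right) = \left(-4012 + \left(5492 \left(- \frac{1}{8372}\right) - 19833\right)\right) \left(-27577\right) = \left(-4012 - \frac{41511842}{2093}\right) \left(-27577\right) = \left(- \frac{49908958}{2093}\right) \left(-27577\right) = \frac{59840840642}{91}$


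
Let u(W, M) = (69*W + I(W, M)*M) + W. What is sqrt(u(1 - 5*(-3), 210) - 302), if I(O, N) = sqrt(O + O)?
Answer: sqrt(818 + 840*sqrt(2)) ≈ 44.788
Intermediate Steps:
I(O, N) = sqrt(2)*sqrt(O) (I(O, N) = sqrt(2*O) = sqrt(2)*sqrt(O))
u(W, M) = 70*W + M*sqrt(2)*sqrt(W) (u(W, M) = (69*W + (sqrt(2)*sqrt(W))*M) + W = (69*W + M*sqrt(2)*sqrt(W)) + W = 70*W + M*sqrt(2)*sqrt(W))
sqrt(u(1 - 5*(-3), 210) - 302) = sqrt((70*(1 - 5*(-3)) + 210*sqrt(2)*sqrt(1 - 5*(-3))) - 302) = sqrt((70*(1 + 15) + 210*sqrt(2)*sqrt(1 + 15)) - 302) = sqrt((70*16 + 210*sqrt(2)*sqrt(16)) - 302) = sqrt((1120 + 210*sqrt(2)*4) - 302) = sqrt((1120 + 840*sqrt(2)) - 302) = sqrt(818 + 840*sqrt(2))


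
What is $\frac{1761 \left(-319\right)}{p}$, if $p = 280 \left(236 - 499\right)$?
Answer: $\frac{561759}{73640} \approx 7.6284$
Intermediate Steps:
$p = -73640$ ($p = 280 \left(-263\right) = -73640$)
$\frac{1761 \left(-319\right)}{p} = \frac{1761 \left(-319\right)}{-73640} = \left(-561759\right) \left(- \frac{1}{73640}\right) = \frac{561759}{73640}$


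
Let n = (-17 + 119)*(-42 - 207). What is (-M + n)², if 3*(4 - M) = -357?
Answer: 651321441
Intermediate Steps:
M = 123 (M = 4 - ⅓*(-357) = 4 + 119 = 123)
n = -25398 (n = 102*(-249) = -25398)
(-M + n)² = (-1*123 - 25398)² = (-123 - 25398)² = (-25521)² = 651321441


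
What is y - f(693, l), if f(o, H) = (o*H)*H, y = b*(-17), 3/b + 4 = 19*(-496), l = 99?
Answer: -64035852753/9428 ≈ -6.7921e+6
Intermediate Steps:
b = -3/9428 (b = 3/(-4 + 19*(-496)) = 3/(-4 - 9424) = 3/(-9428) = 3*(-1/9428) = -3/9428 ≈ -0.00031820)
y = 51/9428 (y = -3/9428*(-17) = 51/9428 ≈ 0.0054094)
f(o, H) = o*H² (f(o, H) = (H*o)*H = o*H²)
y - f(693, l) = 51/9428 - 693*99² = 51/9428 - 693*9801 = 51/9428 - 1*6792093 = 51/9428 - 6792093 = -64035852753/9428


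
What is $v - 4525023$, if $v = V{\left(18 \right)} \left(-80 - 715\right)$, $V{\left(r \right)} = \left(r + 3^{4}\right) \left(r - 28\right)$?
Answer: $-3737973$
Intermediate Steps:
$V{\left(r \right)} = \left(-28 + r\right) \left(81 + r\right)$ ($V{\left(r \right)} = \left(r + 81\right) \left(-28 + r\right) = \left(81 + r\right) \left(-28 + r\right) = \left(-28 + r\right) \left(81 + r\right)$)
$v = 787050$ ($v = \left(-2268 + 18^{2} + 53 \cdot 18\right) \left(-80 - 715\right) = \left(-2268 + 324 + 954\right) \left(-795\right) = \left(-990\right) \left(-795\right) = 787050$)
$v - 4525023 = 787050 - 4525023 = -3737973$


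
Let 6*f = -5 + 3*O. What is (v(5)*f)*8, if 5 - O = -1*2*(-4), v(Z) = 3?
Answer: -56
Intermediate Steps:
O = -3 (O = 5 - (-1*2)*(-4) = 5 - (-2)*(-4) = 5 - 1*8 = 5 - 8 = -3)
f = -7/3 (f = (-5 + 3*(-3))/6 = (-5 - 9)/6 = (⅙)*(-14) = -7/3 ≈ -2.3333)
(v(5)*f)*8 = (3*(-7/3))*8 = -7*8 = -56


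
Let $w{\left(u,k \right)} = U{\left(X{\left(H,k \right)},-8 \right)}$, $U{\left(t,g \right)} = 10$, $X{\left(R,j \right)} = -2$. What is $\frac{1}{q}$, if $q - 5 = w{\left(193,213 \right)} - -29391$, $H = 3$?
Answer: $\frac{1}{29406} \approx 3.4007 \cdot 10^{-5}$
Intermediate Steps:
$w{\left(u,k \right)} = 10$
$q = 29406$ ($q = 5 + \left(10 - -29391\right) = 5 + \left(10 + 29391\right) = 5 + 29401 = 29406$)
$\frac{1}{q} = \frac{1}{29406}$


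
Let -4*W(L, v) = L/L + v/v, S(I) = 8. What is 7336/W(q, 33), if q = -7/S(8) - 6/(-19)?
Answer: -14672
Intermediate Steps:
q = -85/152 (q = -7/8 - 6/(-19) = -7*1/8 - 6*(-1/19) = -7/8 + 6/19 = -85/152 ≈ -0.55921)
W(L, v) = -1/2 (W(L, v) = -(L/L + v/v)/4 = -(1 + 1)/4 = -1/4*2 = -1/2)
7336/W(q, 33) = 7336/(-1/2) = 7336*(-2) = -14672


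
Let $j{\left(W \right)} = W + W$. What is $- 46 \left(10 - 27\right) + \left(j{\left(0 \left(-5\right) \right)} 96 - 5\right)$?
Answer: $777$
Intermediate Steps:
$j{\left(W \right)} = 2 W$
$- 46 \left(10 - 27\right) + \left(j{\left(0 \left(-5\right) \right)} 96 - 5\right) = - 46 \left(10 - 27\right) - \left(5 - 2 \cdot 0 \left(-5\right) 96\right) = \left(-46\right) \left(-17\right) - \left(5 - 2 \cdot 0 \cdot 96\right) = 782 + \left(0 \cdot 96 - 5\right) = 782 + \left(0 - 5\right) = 782 - 5 = 777$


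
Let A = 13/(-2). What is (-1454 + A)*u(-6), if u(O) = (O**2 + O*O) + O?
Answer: -96393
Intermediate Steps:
u(O) = O + 2*O**2 (u(O) = (O**2 + O**2) + O = 2*O**2 + O = O + 2*O**2)
A = -13/2 (A = -1/2*13 = -13/2 ≈ -6.5000)
(-1454 + A)*u(-6) = (-1454 - 13/2)*(-6*(1 + 2*(-6))) = -(-8763)*(1 - 12) = -(-8763)*(-11) = -2921/2*66 = -96393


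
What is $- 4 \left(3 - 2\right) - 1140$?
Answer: $-1144$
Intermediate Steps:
$- 4 \left(3 - 2\right) - 1140 = \left(-4\right) 1 - 1140 = -4 - 1140 = -1144$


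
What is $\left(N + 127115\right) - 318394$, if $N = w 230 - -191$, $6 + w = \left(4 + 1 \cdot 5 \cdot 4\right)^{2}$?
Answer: $-59988$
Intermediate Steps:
$w = 570$ ($w = -6 + \left(4 + 1 \cdot 5 \cdot 4\right)^{2} = -6 + \left(4 + 5 \cdot 4\right)^{2} = -6 + \left(4 + 20\right)^{2} = -6 + 24^{2} = -6 + 576 = 570$)
$N = 131291$ ($N = 570 \cdot 230 - -191 = 131100 + 191 = 131291$)
$\left(N + 127115\right) - 318394 = \left(131291 + 127115\right) - 318394 = 258406 - 318394 = -59988$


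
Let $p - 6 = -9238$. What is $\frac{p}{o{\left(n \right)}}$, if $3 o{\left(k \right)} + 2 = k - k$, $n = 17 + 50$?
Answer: $13848$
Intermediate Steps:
$n = 67$
$p = -9232$ ($p = 6 - 9238 = -9232$)
$o{\left(k \right)} = - \frac{2}{3}$ ($o{\left(k \right)} = - \frac{2}{3} + \frac{k - k}{3} = - \frac{2}{3} + \frac{1}{3} \cdot 0 = - \frac{2}{3} + 0 = - \frac{2}{3}$)
$\frac{p}{o{\left(n \right)}} = - \frac{9232}{- \frac{2}{3}} = \left(-9232\right) \left(- \frac{3}{2}\right) = 13848$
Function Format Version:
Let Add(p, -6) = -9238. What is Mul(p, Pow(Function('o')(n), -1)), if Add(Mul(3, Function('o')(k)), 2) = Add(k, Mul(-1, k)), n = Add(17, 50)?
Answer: 13848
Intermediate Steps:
n = 67
p = -9232 (p = Add(6, -9238) = -9232)
Function('o')(k) = Rational(-2, 3) (Function('o')(k) = Add(Rational(-2, 3), Mul(Rational(1, 3), Add(k, Mul(-1, k)))) = Add(Rational(-2, 3), Mul(Rational(1, 3), 0)) = Add(Rational(-2, 3), 0) = Rational(-2, 3))
Mul(p, Pow(Function('o')(n), -1)) = Mul(-9232, Pow(Rational(-2, 3), -1)) = Mul(-9232, Rational(-3, 2)) = 13848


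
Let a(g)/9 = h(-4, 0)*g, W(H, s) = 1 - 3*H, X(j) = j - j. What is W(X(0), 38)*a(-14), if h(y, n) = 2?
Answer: -252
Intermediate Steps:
X(j) = 0
a(g) = 18*g (a(g) = 9*(2*g) = 18*g)
W(X(0), 38)*a(-14) = (1 - 3*0)*(18*(-14)) = (1 + 0)*(-252) = 1*(-252) = -252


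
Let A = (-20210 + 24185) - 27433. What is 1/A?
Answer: -1/23458 ≈ -4.2629e-5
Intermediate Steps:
A = -23458 (A = 3975 - 27433 = -23458)
1/A = 1/(-23458) = -1/23458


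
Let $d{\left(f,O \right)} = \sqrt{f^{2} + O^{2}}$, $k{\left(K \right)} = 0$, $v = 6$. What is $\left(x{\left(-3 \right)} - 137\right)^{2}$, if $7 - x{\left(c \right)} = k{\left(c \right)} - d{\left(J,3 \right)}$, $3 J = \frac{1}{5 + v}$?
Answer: $\frac{18413902}{1089} - \frac{3380 \sqrt{58}}{33} \approx 16129.0$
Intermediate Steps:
$J = \frac{1}{33}$ ($J = \frac{1}{3 \left(5 + 6\right)} = \frac{1}{3 \cdot 11} = \frac{1}{3} \cdot \frac{1}{11} = \frac{1}{33} \approx 0.030303$)
$d{\left(f,O \right)} = \sqrt{O^{2} + f^{2}}$
$x{\left(c \right)} = 7 + \frac{13 \sqrt{58}}{33}$ ($x{\left(c \right)} = 7 - \left(0 - \sqrt{3^{2} + \left(\frac{1}{33}\right)^{2}}\right) = 7 - \left(0 - \sqrt{9 + \frac{1}{1089}}\right) = 7 - \left(0 - \sqrt{\frac{9802}{1089}}\right) = 7 - \left(0 - \frac{13 \sqrt{58}}{33}\right) = 7 - - \frac{13 \sqrt{58}}{33} = 7 + \frac{13 \sqrt{58}}{33}$)
$\left(x{\left(-3 \right)} - 137\right)^{2} = \left(\left(7 + \frac{13 \sqrt{58}}{33}\right) - 137\right)^{2} = \left(-130 + \frac{13 \sqrt{58}}{33}\right)^{2}$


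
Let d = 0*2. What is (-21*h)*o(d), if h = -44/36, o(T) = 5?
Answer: 385/3 ≈ 128.33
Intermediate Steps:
d = 0
h = -11/9 (h = -44*1/36 = -11/9 ≈ -1.2222)
(-21*h)*o(d) = -21*(-11/9)*5 = (77/3)*5 = 385/3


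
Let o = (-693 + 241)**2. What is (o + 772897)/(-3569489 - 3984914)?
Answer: -977201/7554403 ≈ -0.12936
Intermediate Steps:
o = 204304 (o = (-452)**2 = 204304)
(o + 772897)/(-3569489 - 3984914) = (204304 + 772897)/(-3569489 - 3984914) = 977201/(-7554403) = 977201*(-1/7554403) = -977201/7554403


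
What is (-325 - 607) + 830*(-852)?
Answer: -708092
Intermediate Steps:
(-325 - 607) + 830*(-852) = -932 - 707160 = -708092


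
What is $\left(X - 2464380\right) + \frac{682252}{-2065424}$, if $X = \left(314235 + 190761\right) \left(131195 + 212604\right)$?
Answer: $\frac{89646969015944381}{516356} \approx 1.7361 \cdot 10^{11}$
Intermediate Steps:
$X = 173617119804$ ($X = 504996 \cdot 343799 = 173617119804$)
$\left(X - 2464380\right) + \frac{682252}{-2065424} = \left(173617119804 - 2464380\right) + \frac{682252}{-2065424} = 173614655424 + 682252 \left(- \frac{1}{2065424}\right) = 173614655424 - \frac{170563}{516356} = \frac{89646969015944381}{516356}$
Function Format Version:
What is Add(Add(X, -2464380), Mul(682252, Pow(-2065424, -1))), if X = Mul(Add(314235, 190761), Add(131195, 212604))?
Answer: Rational(89646969015944381, 516356) ≈ 1.7361e+11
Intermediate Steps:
X = 173617119804 (X = Mul(504996, 343799) = 173617119804)
Add(Add(X, -2464380), Mul(682252, Pow(-2065424, -1))) = Add(Add(173617119804, -2464380), Mul(682252, Pow(-2065424, -1))) = Add(173614655424, Mul(682252, Rational(-1, 2065424))) = Add(173614655424, Rational(-170563, 516356)) = Rational(89646969015944381, 516356)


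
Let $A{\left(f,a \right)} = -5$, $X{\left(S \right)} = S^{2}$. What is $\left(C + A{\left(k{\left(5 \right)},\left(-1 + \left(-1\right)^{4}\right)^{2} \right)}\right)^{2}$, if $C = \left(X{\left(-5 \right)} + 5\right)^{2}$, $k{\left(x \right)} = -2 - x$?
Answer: $801025$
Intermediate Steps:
$C = 900$ ($C = \left(\left(-5\right)^{2} + 5\right)^{2} = \left(25 + 5\right)^{2} = 30^{2} = 900$)
$\left(C + A{\left(k{\left(5 \right)},\left(-1 + \left(-1\right)^{4}\right)^{2} \right)}\right)^{2} = \left(900 - 5\right)^{2} = 895^{2} = 801025$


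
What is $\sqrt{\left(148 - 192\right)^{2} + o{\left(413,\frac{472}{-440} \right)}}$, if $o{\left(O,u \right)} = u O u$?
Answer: $\frac{\sqrt{7294053}}{55} \approx 49.105$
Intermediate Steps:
$o{\left(O,u \right)} = O u^{2}$ ($o{\left(O,u \right)} = O u u = O u^{2}$)
$\sqrt{\left(148 - 192\right)^{2} + o{\left(413,\frac{472}{-440} \right)}} = \sqrt{\left(148 - 192\right)^{2} + 413 \left(\frac{472}{-440}\right)^{2}} = \sqrt{\left(-44\right)^{2} + 413 \left(472 \left(- \frac{1}{440}\right)\right)^{2}} = \sqrt{1936 + 413 \left(- \frac{59}{55}\right)^{2}} = \sqrt{1936 + 413 \cdot \frac{3481}{3025}} = \sqrt{1936 + \frac{1437653}{3025}} = \sqrt{\frac{7294053}{3025}} = \frac{\sqrt{7294053}}{55}$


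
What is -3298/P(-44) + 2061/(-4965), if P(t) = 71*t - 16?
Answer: 330101/519670 ≈ 0.63521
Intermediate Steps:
P(t) = -16 + 71*t
-3298/P(-44) + 2061/(-4965) = -3298/(-16 + 71*(-44)) + 2061/(-4965) = -3298/(-16 - 3124) + 2061*(-1/4965) = -3298/(-3140) - 687/1655 = -3298*(-1/3140) - 687/1655 = 1649/1570 - 687/1655 = 330101/519670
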